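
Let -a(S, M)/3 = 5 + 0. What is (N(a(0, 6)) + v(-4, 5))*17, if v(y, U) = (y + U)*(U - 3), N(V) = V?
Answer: -221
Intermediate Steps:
a(S, M) = -15 (a(S, M) = -3*(5 + 0) = -3*5 = -15)
v(y, U) = (-3 + U)*(U + y) (v(y, U) = (U + y)*(-3 + U) = (-3 + U)*(U + y))
(N(a(0, 6)) + v(-4, 5))*17 = (-15 + (5**2 - 3*5 - 3*(-4) + 5*(-4)))*17 = (-15 + (25 - 15 + 12 - 20))*17 = (-15 + 2)*17 = -13*17 = -221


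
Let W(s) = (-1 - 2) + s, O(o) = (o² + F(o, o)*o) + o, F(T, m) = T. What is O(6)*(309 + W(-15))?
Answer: 22698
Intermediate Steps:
O(o) = o + 2*o² (O(o) = (o² + o*o) + o = (o² + o²) + o = 2*o² + o = o + 2*o²)
W(s) = -3 + s
O(6)*(309 + W(-15)) = (6*(1 + 2*6))*(309 + (-3 - 15)) = (6*(1 + 12))*(309 - 18) = (6*13)*291 = 78*291 = 22698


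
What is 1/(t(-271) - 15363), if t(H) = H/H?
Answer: -1/15362 ≈ -6.5096e-5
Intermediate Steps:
t(H) = 1
1/(t(-271) - 15363) = 1/(1 - 15363) = 1/(-15362) = -1/15362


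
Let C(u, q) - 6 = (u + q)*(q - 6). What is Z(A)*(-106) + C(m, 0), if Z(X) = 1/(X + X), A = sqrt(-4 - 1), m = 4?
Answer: -18 + 53*I*sqrt(5)/5 ≈ -18.0 + 23.702*I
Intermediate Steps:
C(u, q) = 6 + (-6 + q)*(q + u) (C(u, q) = 6 + (u + q)*(q - 6) = 6 + (q + u)*(-6 + q) = 6 + (-6 + q)*(q + u))
A = I*sqrt(5) (A = sqrt(-5) = I*sqrt(5) ≈ 2.2361*I)
Z(X) = 1/(2*X)
Z(A)*(-106) + C(m, 0) = (1/(2*((I*sqrt(5)))))*(-106) + (6 + 0**2 - 6*0 - 6*4 + 0*4) = ((-I*sqrt(5)/5)/2)*(-106) + (6 + 0 + 0 - 24 + 0) = -I*sqrt(5)/10*(-106) - 18 = 53*I*sqrt(5)/5 - 18 = -18 + 53*I*sqrt(5)/5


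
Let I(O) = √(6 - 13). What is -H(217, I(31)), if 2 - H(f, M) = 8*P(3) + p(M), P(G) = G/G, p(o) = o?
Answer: 6 + I*√7 ≈ 6.0 + 2.6458*I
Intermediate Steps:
P(G) = 1
I(O) = I*√7 (I(O) = √(-7) = I*√7)
H(f, M) = -6 - M (H(f, M) = 2 - (8*1 + M) = 2 - (8 + M) = 2 + (-8 - M) = -6 - M)
-H(217, I(31)) = -(-6 - I*√7) = 6 + I*√7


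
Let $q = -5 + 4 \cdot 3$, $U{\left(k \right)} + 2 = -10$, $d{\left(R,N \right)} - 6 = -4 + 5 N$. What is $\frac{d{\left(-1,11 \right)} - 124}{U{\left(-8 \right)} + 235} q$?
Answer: $- \frac{469}{223} \approx -2.1031$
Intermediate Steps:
$d{\left(R,N \right)} = 2 + 5 N$ ($d{\left(R,N \right)} = 6 + \left(-4 + 5 N\right) = 2 + 5 N$)
$U{\left(k \right)} = -12$ ($U{\left(k \right)} = -2 - 10 = -12$)
$q = 7$ ($q = -5 + 12 = 7$)
$\frac{d{\left(-1,11 \right)} - 124}{U{\left(-8 \right)} + 235} q = \frac{\left(2 + 5 \cdot 11\right) - 124}{-12 + 235} \cdot 7 = \frac{\left(2 + 55\right) - 124}{223} \cdot 7 = \left(57 - 124\right) \frac{1}{223} \cdot 7 = \left(-67\right) \frac{1}{223} \cdot 7 = \left(- \frac{67}{223}\right) 7 = - \frac{469}{223}$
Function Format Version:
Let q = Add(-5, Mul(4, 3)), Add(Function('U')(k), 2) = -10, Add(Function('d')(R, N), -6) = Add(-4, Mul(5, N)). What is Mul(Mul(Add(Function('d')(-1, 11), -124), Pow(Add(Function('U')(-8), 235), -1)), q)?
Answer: Rational(-469, 223) ≈ -2.1031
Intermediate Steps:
Function('d')(R, N) = Add(2, Mul(5, N)) (Function('d')(R, N) = Add(6, Add(-4, Mul(5, N))) = Add(2, Mul(5, N)))
Function('U')(k) = -12 (Function('U')(k) = Add(-2, -10) = -12)
q = 7 (q = Add(-5, 12) = 7)
Mul(Mul(Add(Function('d')(-1, 11), -124), Pow(Add(Function('U')(-8), 235), -1)), q) = Mul(Mul(Add(Add(2, Mul(5, 11)), -124), Pow(Add(-12, 235), -1)), 7) = Mul(Mul(Add(Add(2, 55), -124), Pow(223, -1)), 7) = Mul(Mul(Add(57, -124), Rational(1, 223)), 7) = Mul(Mul(-67, Rational(1, 223)), 7) = Mul(Rational(-67, 223), 7) = Rational(-469, 223)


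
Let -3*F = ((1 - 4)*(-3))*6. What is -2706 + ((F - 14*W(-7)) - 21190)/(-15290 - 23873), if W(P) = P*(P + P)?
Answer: -105952498/39163 ≈ -2705.4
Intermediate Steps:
W(P) = 2*P**2 (W(P) = P*(2*P) = 2*P**2)
F = -18 (F = -(1 - 4)*(-3)*6/3 = -(-3*(-3))*6/3 = -3*6 = -1/3*54 = -18)
-2706 + ((F - 14*W(-7)) - 21190)/(-15290 - 23873) = -2706 + ((-18 - 28*(-7)**2) - 21190)/(-15290 - 23873) = -2706 + ((-18 - 28*49) - 21190)/(-39163) = -2706 + ((-18 - 14*98) - 21190)*(-1/39163) = -2706 + ((-18 - 1372) - 21190)*(-1/39163) = -2706 + (-1390 - 21190)*(-1/39163) = -2706 - 22580*(-1/39163) = -2706 + 22580/39163 = -105952498/39163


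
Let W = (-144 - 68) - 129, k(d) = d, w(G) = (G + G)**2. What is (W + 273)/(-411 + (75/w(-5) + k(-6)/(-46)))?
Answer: 6256/37731 ≈ 0.16581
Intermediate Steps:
w(G) = 4*G**2 (w(G) = (2*G)**2 = 4*G**2)
W = -341 (W = -212 - 129 = -341)
(W + 273)/(-411 + (75/w(-5) + k(-6)/(-46))) = (-341 + 273)/(-411 + (75/((4*(-5)**2)) - 6/(-46))) = -68/(-411 + (75/((4*25)) - 6*(-1/46))) = -68/(-411 + (75/100 + 3/23)) = -68/(-411 + (75*(1/100) + 3/23)) = -68/(-411 + (3/4 + 3/23)) = -68/(-411 + 81/92) = -68/(-37731/92) = -68*(-92/37731) = 6256/37731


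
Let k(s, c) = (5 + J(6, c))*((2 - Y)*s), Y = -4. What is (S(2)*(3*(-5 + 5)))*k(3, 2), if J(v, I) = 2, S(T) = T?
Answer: 0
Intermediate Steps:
k(s, c) = 42*s (k(s, c) = (5 + 2)*((2 - 1*(-4))*s) = 7*((2 + 4)*s) = 7*(6*s) = 42*s)
(S(2)*(3*(-5 + 5)))*k(3, 2) = (2*(3*(-5 + 5)))*(42*3) = (2*(3*0))*126 = (2*0)*126 = 0*126 = 0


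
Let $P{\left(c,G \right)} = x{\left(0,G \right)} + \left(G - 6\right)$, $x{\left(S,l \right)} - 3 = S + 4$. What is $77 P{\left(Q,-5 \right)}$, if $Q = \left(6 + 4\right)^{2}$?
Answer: $-308$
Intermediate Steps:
$Q = 100$ ($Q = 10^{2} = 100$)
$x{\left(S,l \right)} = 7 + S$ ($x{\left(S,l \right)} = 3 + \left(S + 4\right) = 3 + \left(4 + S\right) = 7 + S$)
$P{\left(c,G \right)} = 1 + G$ ($P{\left(c,G \right)} = \left(7 + 0\right) + \left(G - 6\right) = 7 + \left(G - 6\right) = 7 + \left(-6 + G\right) = 1 + G$)
$77 P{\left(Q,-5 \right)} = 77 \left(1 - 5\right) = 77 \left(-4\right) = -308$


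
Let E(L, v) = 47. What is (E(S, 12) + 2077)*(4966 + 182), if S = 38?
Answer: 10934352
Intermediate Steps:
(E(S, 12) + 2077)*(4966 + 182) = (47 + 2077)*(4966 + 182) = 2124*5148 = 10934352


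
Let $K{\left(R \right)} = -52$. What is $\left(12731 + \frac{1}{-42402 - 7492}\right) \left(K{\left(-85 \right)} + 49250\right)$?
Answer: $\frac{15625297419287}{24947} \approx 6.2634 \cdot 10^{8}$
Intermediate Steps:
$\left(12731 + \frac{1}{-42402 - 7492}\right) \left(K{\left(-85 \right)} + 49250\right) = \left(12731 + \frac{1}{-42402 - 7492}\right) \left(-52 + 49250\right) = \left(12731 + \frac{1}{-49894}\right) 49198 = \left(12731 - \frac{1}{49894}\right) 49198 = \frac{635200513}{49894} \cdot 49198 = \frac{15625297419287}{24947}$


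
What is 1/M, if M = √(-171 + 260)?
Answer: √89/89 ≈ 0.10600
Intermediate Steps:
M = √89 ≈ 9.4340
1/M = 1/(√89) = √89/89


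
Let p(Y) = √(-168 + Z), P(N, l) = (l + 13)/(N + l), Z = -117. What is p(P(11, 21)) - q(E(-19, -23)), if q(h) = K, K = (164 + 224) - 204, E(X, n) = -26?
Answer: -184 + I*√285 ≈ -184.0 + 16.882*I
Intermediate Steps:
P(N, l) = (13 + l)/(N + l)
p(Y) = I*√285 (p(Y) = √(-168 - 117) = √(-285) = I*√285)
K = 184 (K = 388 - 204 = 184)
q(h) = 184
p(P(11, 21)) - q(E(-19, -23)) = I*√285 - 1*184 = I*√285 - 184 = -184 + I*√285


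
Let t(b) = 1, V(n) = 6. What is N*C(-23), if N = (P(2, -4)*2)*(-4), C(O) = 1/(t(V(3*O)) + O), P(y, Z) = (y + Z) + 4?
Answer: 8/11 ≈ 0.72727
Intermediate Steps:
P(y, Z) = 4 + Z + y (P(y, Z) = (Z + y) + 4 = 4 + Z + y)
C(O) = 1/(1 + O)
N = -16 (N = ((4 - 4 + 2)*2)*(-4) = (2*2)*(-4) = 4*(-4) = -16)
N*C(-23) = -16/(1 - 23) = -16/(-22) = -16*(-1/22) = 8/11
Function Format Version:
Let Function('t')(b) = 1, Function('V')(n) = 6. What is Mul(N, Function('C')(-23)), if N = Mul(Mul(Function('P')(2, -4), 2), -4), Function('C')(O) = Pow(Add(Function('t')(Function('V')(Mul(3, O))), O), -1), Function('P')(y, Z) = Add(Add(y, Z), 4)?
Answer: Rational(8, 11) ≈ 0.72727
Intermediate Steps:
Function('P')(y, Z) = Add(4, Z, y) (Function('P')(y, Z) = Add(Add(Z, y), 4) = Add(4, Z, y))
Function('C')(O) = Pow(Add(1, O), -1)
N = -16 (N = Mul(Mul(Add(4, -4, 2), 2), -4) = Mul(Mul(2, 2), -4) = Mul(4, -4) = -16)
Mul(N, Function('C')(-23)) = Mul(-16, Pow(Add(1, -23), -1)) = Mul(-16, Pow(-22, -1)) = Mul(-16, Rational(-1, 22)) = Rational(8, 11)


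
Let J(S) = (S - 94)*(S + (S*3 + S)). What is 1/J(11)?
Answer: -1/4565 ≈ -0.00021906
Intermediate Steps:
J(S) = 5*S*(-94 + S) (J(S) = (-94 + S)*(S + (3*S + S)) = (-94 + S)*(S + 4*S) = (-94 + S)*(5*S) = 5*S*(-94 + S))
1/J(11) = 1/(5*11*(-94 + 11)) = 1/(5*11*(-83)) = 1/(-4565) = -1/4565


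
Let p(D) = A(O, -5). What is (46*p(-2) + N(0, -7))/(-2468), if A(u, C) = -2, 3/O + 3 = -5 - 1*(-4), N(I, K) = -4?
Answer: 24/617 ≈ 0.038898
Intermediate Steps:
O = -¾ (O = 3/(-3 + (-5 - 1*(-4))) = 3/(-3 + (-5 + 4)) = 3/(-3 - 1) = 3/(-4) = 3*(-¼) = -¾ ≈ -0.75000)
p(D) = -2
(46*p(-2) + N(0, -7))/(-2468) = (46*(-2) - 4)/(-2468) = (-92 - 4)*(-1/2468) = -96*(-1/2468) = 24/617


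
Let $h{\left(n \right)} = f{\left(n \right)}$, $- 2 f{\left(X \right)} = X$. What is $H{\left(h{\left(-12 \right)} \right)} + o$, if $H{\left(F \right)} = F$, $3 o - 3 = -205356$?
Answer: $-68445$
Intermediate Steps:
$f{\left(X \right)} = - \frac{X}{2}$
$h{\left(n \right)} = - \frac{n}{2}$
$o = -68451$ ($o = 1 + \frac{1}{3} \left(-205356\right) = 1 - 68452 = -68451$)
$H{\left(h{\left(-12 \right)} \right)} + o = \left(- \frac{1}{2}\right) \left(-12\right) - 68451 = 6 - 68451 = -68445$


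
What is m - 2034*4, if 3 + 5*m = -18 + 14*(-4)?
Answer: -40757/5 ≈ -8151.4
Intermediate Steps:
m = -77/5 (m = -3/5 + (-18 + 14*(-4))/5 = -3/5 + (-18 - 56)/5 = -3/5 + (1/5)*(-74) = -3/5 - 74/5 = -77/5 ≈ -15.400)
m - 2034*4 = -77/5 - 2034*4 = -77/5 - 226*36 = -77/5 - 8136 = -40757/5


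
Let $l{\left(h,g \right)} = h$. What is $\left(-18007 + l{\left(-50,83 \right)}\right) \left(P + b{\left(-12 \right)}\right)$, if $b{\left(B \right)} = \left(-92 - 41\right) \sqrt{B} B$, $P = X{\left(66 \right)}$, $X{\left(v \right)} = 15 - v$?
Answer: $920907 - 57637944 i \sqrt{3} \approx 9.2091 \cdot 10^{5} - 9.9832 \cdot 10^{7} i$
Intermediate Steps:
$P = -51$ ($P = 15 - 66 = -51$)
$b{\left(B \right)} = - 133 B^{\frac{3}{2}}$ ($b{\left(B \right)} = - 133 \sqrt{B} B = - 133 B^{\frac{3}{2}}$)
$\left(-18007 + l{\left(-50,83 \right)}\right) \left(P + b{\left(-12 \right)}\right) = \left(-18007 - 50\right) \left(-51 - 133 \left(-12\right)^{\frac{3}{2}}\right) = - 18057 \left(-51 - 133 \left(- 24 i \sqrt{3}\right)\right) = - 18057 \left(-51 + 3192 i \sqrt{3}\right) = 920907 - 57637944 i \sqrt{3}$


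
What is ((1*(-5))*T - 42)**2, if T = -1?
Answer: 1369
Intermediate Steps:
((1*(-5))*T - 42)**2 = ((1*(-5))*(-1) - 42)**2 = (-5*(-1) - 42)**2 = (5 - 42)**2 = (-37)**2 = 1369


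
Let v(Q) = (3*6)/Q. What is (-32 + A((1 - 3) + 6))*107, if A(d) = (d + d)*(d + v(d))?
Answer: 3852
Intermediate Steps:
v(Q) = 18/Q
A(d) = 2*d*(d + 18/d) (A(d) = (d + d)*(d + 18/d) = (2*d)*(d + 18/d) = 2*d*(d + 18/d))
(-32 + A((1 - 3) + 6))*107 = (-32 + (36 + 2*((1 - 3) + 6)²))*107 = (-32 + (36 + 2*(-2 + 6)²))*107 = (-32 + (36 + 2*4²))*107 = (-32 + (36 + 2*16))*107 = (-32 + (36 + 32))*107 = (-32 + 68)*107 = 36*107 = 3852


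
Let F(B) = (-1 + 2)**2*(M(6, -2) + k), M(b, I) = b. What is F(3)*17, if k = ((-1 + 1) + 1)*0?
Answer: 102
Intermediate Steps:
k = 0 (k = (0 + 1)*0 = 1*0 = 0)
F(B) = 6 (F(B) = (-1 + 2)**2*(6 + 0) = 1**2*6 = 1*6 = 6)
F(3)*17 = 6*17 = 102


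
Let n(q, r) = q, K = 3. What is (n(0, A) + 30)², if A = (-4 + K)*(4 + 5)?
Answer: 900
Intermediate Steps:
A = -9 (A = (-4 + 3)*(4 + 5) = -1*9 = -9)
(n(0, A) + 30)² = (0 + 30)² = 30² = 900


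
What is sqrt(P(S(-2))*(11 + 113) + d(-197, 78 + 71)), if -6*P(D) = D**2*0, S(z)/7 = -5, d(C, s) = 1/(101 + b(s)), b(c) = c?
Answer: sqrt(10)/50 ≈ 0.063246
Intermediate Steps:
d(C, s) = 1/(101 + s)
S(z) = -35 (S(z) = 7*(-5) = -35)
P(D) = 0 (P(D) = -D**2*0/6 = -1/6*0 = 0)
sqrt(P(S(-2))*(11 + 113) + d(-197, 78 + 71)) = sqrt(0*(11 + 113) + 1/(101 + (78 + 71))) = sqrt(0*124 + 1/(101 + 149)) = sqrt(0 + 1/250) = sqrt(1/250) = sqrt(10)/50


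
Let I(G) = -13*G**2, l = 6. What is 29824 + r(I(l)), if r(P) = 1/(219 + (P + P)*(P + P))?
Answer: 26135218561/876315 ≈ 29824.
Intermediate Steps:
r(P) = 1/(219 + 4*P**2) (r(P) = 1/(219 + (2*P)*(2*P)) = 1/(219 + 4*P**2))
29824 + r(I(l)) = 29824 + 1/(219 + 4*(-13*6**2)**2) = 29824 + 1/(219 + 4*(-13*36)**2) = 29824 + 1/(219 + 4*(-468)**2) = 29824 + 1/(219 + 4*219024) = 29824 + 1/(219 + 876096) = 29824 + 1/876315 = 26135218561/876315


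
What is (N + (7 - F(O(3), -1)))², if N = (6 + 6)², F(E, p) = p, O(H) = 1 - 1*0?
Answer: 23104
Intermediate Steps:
O(H) = 1 (O(H) = 1 + 0 = 1)
N = 144 (N = 12² = 144)
(N + (7 - F(O(3), -1)))² = (144 + (7 - 1*(-1)))² = (144 + (7 + 1))² = (144 + 8)² = 152² = 23104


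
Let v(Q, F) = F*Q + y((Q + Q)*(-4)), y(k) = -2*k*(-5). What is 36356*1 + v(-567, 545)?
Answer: -227299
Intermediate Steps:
y(k) = 10*k
v(Q, F) = -80*Q + F*Q (v(Q, F) = F*Q + 10*((Q + Q)*(-4)) = F*Q + 10*((2*Q)*(-4)) = F*Q + 10*(-8*Q) = F*Q - 80*Q = -80*Q + F*Q)
36356*1 + v(-567, 545) = 36356*1 - 567*(-80 + 545) = 36356 - 567*465 = 36356 - 263655 = -227299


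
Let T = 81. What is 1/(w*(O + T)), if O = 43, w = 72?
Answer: 1/8928 ≈ 0.00011201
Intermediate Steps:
1/(w*(O + T)) = 1/(72*(43 + 81)) = 1/(72*124) = 1/8928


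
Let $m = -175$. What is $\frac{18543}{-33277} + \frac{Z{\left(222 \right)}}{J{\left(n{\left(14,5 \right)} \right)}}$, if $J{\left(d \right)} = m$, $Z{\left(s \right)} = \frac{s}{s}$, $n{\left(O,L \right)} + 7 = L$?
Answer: $- \frac{3278302}{5823475} \approx -0.56295$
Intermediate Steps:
$n{\left(O,L \right)} = -7 + L$
$Z{\left(s \right)} = 1$
$J{\left(d \right)} = -175$
$\frac{18543}{-33277} + \frac{Z{\left(222 \right)}}{J{\left(n{\left(14,5 \right)} \right)}} = \frac{18543}{-33277} + 1 \frac{1}{-175} = 18543 \left(- \frac{1}{33277}\right) + 1 \left(- \frac{1}{175}\right) = - \frac{18543}{33277} - \frac{1}{175} = - \frac{3278302}{5823475}$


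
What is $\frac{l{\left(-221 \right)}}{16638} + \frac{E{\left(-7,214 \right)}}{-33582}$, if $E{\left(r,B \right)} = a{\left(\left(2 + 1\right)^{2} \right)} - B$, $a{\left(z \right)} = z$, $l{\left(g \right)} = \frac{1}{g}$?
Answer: $\frac{20937528}{3430026301} \approx 0.0061042$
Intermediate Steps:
$E{\left(r,B \right)} = 9 - B$ ($E{\left(r,B \right)} = \left(2 + 1\right)^{2} - B = 3^{2} - B = 9 - B$)
$\frac{l{\left(-221 \right)}}{16638} + \frac{E{\left(-7,214 \right)}}{-33582} = \frac{1}{\left(-221\right) 16638} + \frac{9 - 214}{-33582} = \left(- \frac{1}{221}\right) \frac{1}{16638} + \left(9 - 214\right) \left(- \frac{1}{33582}\right) = - \frac{1}{3676998} - - \frac{205}{33582} = - \frac{1}{3676998} + \frac{205}{33582} = \frac{20937528}{3430026301}$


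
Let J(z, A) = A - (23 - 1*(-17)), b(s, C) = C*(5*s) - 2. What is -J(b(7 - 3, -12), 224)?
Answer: -184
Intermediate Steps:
b(s, C) = -2 + 5*C*s (b(s, C) = 5*C*s - 2 = -2 + 5*C*s)
J(z, A) = -40 + A (J(z, A) = A - (23 + 17) = A - 1*40 = A - 40 = -40 + A)
-J(b(7 - 3, -12), 224) = -(-40 + 224) = -1*184 = -184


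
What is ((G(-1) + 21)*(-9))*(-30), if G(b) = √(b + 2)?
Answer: 5940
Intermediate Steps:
G(b) = √(2 + b)
((G(-1) + 21)*(-9))*(-30) = ((√(2 - 1) + 21)*(-9))*(-30) = ((√1 + 21)*(-9))*(-30) = ((1 + 21)*(-9))*(-30) = (22*(-9))*(-30) = -198*(-30) = 5940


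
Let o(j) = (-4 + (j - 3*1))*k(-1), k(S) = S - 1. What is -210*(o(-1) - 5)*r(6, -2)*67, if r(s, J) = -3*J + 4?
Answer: -1547700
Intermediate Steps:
k(S) = -1 + S
r(s, J) = 4 - 3*J
o(j) = 14 - 2*j (o(j) = (-4 + (j - 3*1))*(-1 - 1) = (-4 + (j - 3))*(-2) = (-4 + (-3 + j))*(-2) = (-7 + j)*(-2) = 14 - 2*j)
-210*(o(-1) - 5)*r(6, -2)*67 = -210*((14 - 2*(-1)) - 5)*(4 - 3*(-2))*67 = -210*((14 + 2) - 5)*(4 + 6)*67 = -210*(16 - 5)*10*67 = -2310*10*67 = -210*110*67 = -23100*67 = -1547700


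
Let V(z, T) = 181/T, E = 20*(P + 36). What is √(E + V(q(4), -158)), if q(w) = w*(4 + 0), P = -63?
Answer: I*√13509158/158 ≈ 23.263*I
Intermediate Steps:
q(w) = 4*w (q(w) = w*4 = 4*w)
E = -540 (E = 20*(-63 + 36) = 20*(-27) = -540)
√(E + V(q(4), -158)) = √(-540 + 181/(-158)) = √(-540 + 181*(-1/158)) = √(-540 - 181/158) = √(-85501/158) = I*√13509158/158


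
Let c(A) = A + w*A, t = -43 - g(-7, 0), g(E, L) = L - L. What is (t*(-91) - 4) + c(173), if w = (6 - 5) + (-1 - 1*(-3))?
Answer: 4601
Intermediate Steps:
g(E, L) = 0
t = -43 (t = -43 - 1*0 = -43 + 0 = -43)
w = 3 (w = 1 + (-1 + 3) = 1 + 2 = 3)
c(A) = 4*A (c(A) = A + 3*A = 4*A)
(t*(-91) - 4) + c(173) = (-43*(-91) - 4) + 4*173 = (3913 - 4) + 692 = 3909 + 692 = 4601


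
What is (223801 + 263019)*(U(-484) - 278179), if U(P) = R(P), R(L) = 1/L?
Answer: -16386195316085/121 ≈ -1.3542e+11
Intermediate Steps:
U(P) = 1/P
(223801 + 263019)*(U(-484) - 278179) = (223801 + 263019)*(1/(-484) - 278179) = 486820*(-1/484 - 278179) = 486820*(-134638637/484) = -16386195316085/121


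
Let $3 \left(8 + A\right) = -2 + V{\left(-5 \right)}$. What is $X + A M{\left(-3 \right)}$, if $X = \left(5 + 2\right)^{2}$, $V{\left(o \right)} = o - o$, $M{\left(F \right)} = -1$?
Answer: $\frac{173}{3} \approx 57.667$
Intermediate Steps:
$V{\left(o \right)} = 0$
$X = 49$ ($X = 7^{2} = 49$)
$A = - \frac{26}{3}$ ($A = -8 + \frac{-2 + 0}{3} = -8 + \frac{1}{3} \left(-2\right) = -8 - \frac{2}{3} = - \frac{26}{3} \approx -8.6667$)
$X + A M{\left(-3 \right)} = 49 - - \frac{26}{3} = 49 + \frac{26}{3} = \frac{173}{3}$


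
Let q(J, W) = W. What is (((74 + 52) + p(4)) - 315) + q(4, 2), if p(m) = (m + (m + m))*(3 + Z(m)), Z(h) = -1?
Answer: -163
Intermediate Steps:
p(m) = 6*m (p(m) = (m + (m + m))*(3 - 1) = (m + 2*m)*2 = (3*m)*2 = 6*m)
(((74 + 52) + p(4)) - 315) + q(4, 2) = (((74 + 52) + 6*4) - 315) + 2 = ((126 + 24) - 315) + 2 = (150 - 315) + 2 = -165 + 2 = -163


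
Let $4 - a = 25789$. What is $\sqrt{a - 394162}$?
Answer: $i \sqrt{419947} \approx 648.03 i$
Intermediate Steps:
$a = -25785$ ($a = 4 - 25789 = -25785$)
$\sqrt{a - 394162} = \sqrt{-25785 - 394162} = \sqrt{-419947} = i \sqrt{419947}$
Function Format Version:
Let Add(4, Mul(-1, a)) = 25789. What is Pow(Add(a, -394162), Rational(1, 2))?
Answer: Mul(I, Pow(419947, Rational(1, 2))) ≈ Mul(648.03, I)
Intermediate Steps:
a = -25785 (a = Add(4, Mul(-1, 25789)) = Add(4, -25789) = -25785)
Pow(Add(a, -394162), Rational(1, 2)) = Pow(Add(-25785, -394162), Rational(1, 2)) = Pow(-419947, Rational(1, 2)) = Mul(I, Pow(419947, Rational(1, 2)))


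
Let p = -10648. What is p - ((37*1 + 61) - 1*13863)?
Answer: 3117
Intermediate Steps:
p - ((37*1 + 61) - 1*13863) = -10648 - ((37*1 + 61) - 1*13863) = -10648 - ((37 + 61) - 13863) = -10648 - (98 - 13863) = -10648 - 1*(-13765) = -10648 + 13765 = 3117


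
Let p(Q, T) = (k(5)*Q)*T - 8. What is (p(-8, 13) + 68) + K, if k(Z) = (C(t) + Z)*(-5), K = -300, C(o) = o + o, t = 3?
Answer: 5480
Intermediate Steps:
C(o) = 2*o
k(Z) = -30 - 5*Z (k(Z) = (2*3 + Z)*(-5) = (6 + Z)*(-5) = -30 - 5*Z)
p(Q, T) = -8 - 55*Q*T (p(Q, T) = ((-30 - 5*5)*Q)*T - 8 = ((-30 - 25)*Q)*T - 8 = (-55*Q)*T - 8 = -55*Q*T - 8 = -8 - 55*Q*T)
(p(-8, 13) + 68) + K = ((-8 - 55*(-8)*13) + 68) - 300 = ((-8 + 5720) + 68) - 300 = (5712 + 68) - 300 = 5780 - 300 = 5480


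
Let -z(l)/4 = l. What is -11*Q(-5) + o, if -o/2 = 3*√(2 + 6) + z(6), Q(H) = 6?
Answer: -18 - 12*√2 ≈ -34.971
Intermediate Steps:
z(l) = -4*l
o = 48 - 12*√2 (o = -2*(3*√(2 + 6) - 4*6) = -2*(3*√8 - 24) = -2*(3*(2*√2) - 24) = -2*(6*√2 - 24) = -2*(-24 + 6*√2) = 48 - 12*√2 ≈ 31.029)
-11*Q(-5) + o = -11*6 + (48 - 12*√2) = -66 + (48 - 12*√2) = -18 - 12*√2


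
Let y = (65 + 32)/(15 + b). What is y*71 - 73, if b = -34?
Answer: -8274/19 ≈ -435.47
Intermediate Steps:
y = -97/19 (y = (65 + 32)/(15 - 34) = 97/(-19) = 97*(-1/19) = -97/19 ≈ -5.1053)
y*71 - 73 = -97/19*71 - 73 = -6887/19 - 73 = -8274/19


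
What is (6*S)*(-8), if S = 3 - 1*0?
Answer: -144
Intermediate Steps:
S = 3 (S = 3 + 0 = 3)
(6*S)*(-8) = (6*3)*(-8) = 18*(-8) = -144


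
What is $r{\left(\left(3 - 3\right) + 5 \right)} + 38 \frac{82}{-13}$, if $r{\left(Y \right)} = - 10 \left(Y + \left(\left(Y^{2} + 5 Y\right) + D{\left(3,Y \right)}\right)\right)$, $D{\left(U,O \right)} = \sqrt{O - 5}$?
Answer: $- \frac{10266}{13} \approx -789.69$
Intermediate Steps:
$D{\left(U,O \right)} = \sqrt{-5 + O}$
$r{\left(Y \right)} = - 60 Y - 10 Y^{2} - 10 \sqrt{-5 + Y}$ ($r{\left(Y \right)} = - 10 \left(Y + \left(\left(Y^{2} + 5 Y\right) + \sqrt{-5 + Y}\right)\right) = - 10 \left(Y + \left(Y^{2} + \sqrt{-5 + Y} + 5 Y\right)\right) = - 10 \left(Y^{2} + \sqrt{-5 + Y} + 6 Y\right) = - 60 Y - 10 Y^{2} - 10 \sqrt{-5 + Y}$)
$r{\left(\left(3 - 3\right) + 5 \right)} + 38 \frac{82}{-13} = \left(- 60 \left(\left(3 - 3\right) + 5\right) - 10 \left(\left(3 - 3\right) + 5\right)^{2} - 10 \sqrt{-5 + \left(\left(3 - 3\right) + 5\right)}\right) + 38 \frac{82}{-13} = \left(- 60 \left(0 + 5\right) - 10 \left(0 + 5\right)^{2} - 10 \sqrt{-5 + \left(0 + 5\right)}\right) + 38 \cdot 82 \left(- \frac{1}{13}\right) = \left(\left(-60\right) 5 - 10 \cdot 5^{2} - 10 \sqrt{-5 + 5}\right) + 38 \left(- \frac{82}{13}\right) = \left(-300 - 250 - 10 \sqrt{0}\right) - \frac{3116}{13} = \left(-300 - 250 - 0\right) - \frac{3116}{13} = \left(-300 - 250 + 0\right) - \frac{3116}{13} = -550 - \frac{3116}{13} = - \frac{10266}{13}$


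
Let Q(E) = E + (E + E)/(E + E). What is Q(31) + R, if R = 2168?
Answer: 2200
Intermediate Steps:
Q(E) = 1 + E (Q(E) = E + (2*E)/((2*E)) = E + (2*E)*(1/(2*E)) = E + 1 = 1 + E)
Q(31) + R = (1 + 31) + 2168 = 32 + 2168 = 2200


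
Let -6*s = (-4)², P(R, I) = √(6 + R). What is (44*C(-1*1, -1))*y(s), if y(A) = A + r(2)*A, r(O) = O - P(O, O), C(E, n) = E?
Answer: 352 - 704*√2/3 ≈ 20.131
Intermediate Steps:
s = -8/3 (s = -⅙*(-4)² = -⅙*16 = -8/3 ≈ -2.6667)
r(O) = O - √(6 + O)
y(A) = A + A*(2 - 2*√2) (y(A) = A + (2 - √(6 + 2))*A = A + (2 - √8)*A = A + (2 - 2*√2)*A = A + A*(2 - 2*√2))
(44*C(-1*1, -1))*y(s) = (44*(-1*1))*(-8*(3 - 2*√2)/3) = (44*(-1))*(-8 + 16*√2/3) = -44*(-8 + 16*√2/3) = 352 - 704*√2/3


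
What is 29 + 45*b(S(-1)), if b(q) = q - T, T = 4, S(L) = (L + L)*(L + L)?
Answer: 29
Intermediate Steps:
S(L) = 4*L² (S(L) = (2*L)*(2*L) = 4*L²)
b(q) = -4 + q (b(q) = q - 1*4 = q - 4 = -4 + q)
29 + 45*b(S(-1)) = 29 + 45*(-4 + 4*(-1)²) = 29 + 45*(-4 + 4*1) = 29 + 45*(-4 + 4) = 29 + 45*0 = 29 + 0 = 29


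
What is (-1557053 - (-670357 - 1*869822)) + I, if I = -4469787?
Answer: -4486661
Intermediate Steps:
(-1557053 - (-670357 - 1*869822)) + I = (-1557053 - (-670357 - 1*869822)) - 4469787 = (-1557053 - (-670357 - 869822)) - 4469787 = (-1557053 - 1*(-1540179)) - 4469787 = (-1557053 + 1540179) - 4469787 = -16874 - 4469787 = -4486661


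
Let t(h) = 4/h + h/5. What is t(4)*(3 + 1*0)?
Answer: 27/5 ≈ 5.4000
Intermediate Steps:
t(h) = 4/h + h/5 (t(h) = 4/h + h*(1/5) = 4/h + h/5)
t(4)*(3 + 1*0) = (4/4 + (1/5)*4)*(3 + 1*0) = (4*(1/4) + 4/5)*(3 + 0) = (1 + 4/5)*3 = (9/5)*3 = 27/5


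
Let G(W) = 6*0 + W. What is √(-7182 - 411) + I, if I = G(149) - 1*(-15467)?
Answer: 15616 + I*√7593 ≈ 15616.0 + 87.138*I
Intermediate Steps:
G(W) = W (G(W) = 0 + W = W)
I = 15616 (I = 149 - 1*(-15467) = 149 + 15467 = 15616)
√(-7182 - 411) + I = √(-7182 - 411) + 15616 = √(-7593) + 15616 = I*√7593 + 15616 = 15616 + I*√7593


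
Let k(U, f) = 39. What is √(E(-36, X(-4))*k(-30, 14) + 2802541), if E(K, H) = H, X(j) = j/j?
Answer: 2*√700645 ≈ 1674.1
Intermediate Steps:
X(j) = 1
√(E(-36, X(-4))*k(-30, 14) + 2802541) = √(1*39 + 2802541) = √(39 + 2802541) = √2802580 = 2*√700645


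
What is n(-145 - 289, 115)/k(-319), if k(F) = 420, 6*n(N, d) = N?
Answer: -31/180 ≈ -0.17222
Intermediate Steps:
n(N, d) = N/6
n(-145 - 289, 115)/k(-319) = ((-145 - 289)/6)/420 = ((⅙)*(-434))*(1/420) = -217/3*1/420 = -31/180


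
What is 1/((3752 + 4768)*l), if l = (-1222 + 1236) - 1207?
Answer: -1/10164360 ≈ -9.8383e-8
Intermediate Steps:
l = -1193 (l = 14 - 1207 = -1193)
1/((3752 + 4768)*l) = 1/((3752 + 4768)*(-1193)) = -1/1193/8520 = (1/8520)*(-1/1193) = -1/10164360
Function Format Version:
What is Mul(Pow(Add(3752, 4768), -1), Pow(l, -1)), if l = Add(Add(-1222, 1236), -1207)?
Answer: Rational(-1, 10164360) ≈ -9.8383e-8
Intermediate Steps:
l = -1193 (l = Add(14, -1207) = -1193)
Mul(Pow(Add(3752, 4768), -1), Pow(l, -1)) = Mul(Pow(Add(3752, 4768), -1), Pow(-1193, -1)) = Mul(Pow(8520, -1), Rational(-1, 1193)) = Mul(Rational(1, 8520), Rational(-1, 1193)) = Rational(-1, 10164360)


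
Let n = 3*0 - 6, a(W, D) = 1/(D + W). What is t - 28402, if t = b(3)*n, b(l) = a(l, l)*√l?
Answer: -28402 - √3 ≈ -28404.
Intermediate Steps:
n = -6 (n = 0 - 6 = -6)
b(l) = 1/(2*√l) (b(l) = √l/(l + l) = √l/((2*l)) = (1/(2*l))*√l = 1/(2*√l))
t = -√3 (t = (1/(2*√3))*(-6) = ((√3/3)/2)*(-6) = (√3/6)*(-6) = -√3 ≈ -1.7320)
t - 28402 = -√3 - 28402 = -28402 - √3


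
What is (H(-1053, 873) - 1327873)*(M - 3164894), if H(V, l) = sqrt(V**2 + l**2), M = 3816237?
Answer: -864900783439 + 5862087*sqrt(23098) ≈ -8.6401e+11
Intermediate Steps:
(H(-1053, 873) - 1327873)*(M - 3164894) = (sqrt((-1053)**2 + 873**2) - 1327873)*(3816237 - 3164894) = (sqrt(1108809 + 762129) - 1327873)*651343 = (sqrt(1870938) - 1327873)*651343 = (9*sqrt(23098) - 1327873)*651343 = (-1327873 + 9*sqrt(23098))*651343 = -864900783439 + 5862087*sqrt(23098)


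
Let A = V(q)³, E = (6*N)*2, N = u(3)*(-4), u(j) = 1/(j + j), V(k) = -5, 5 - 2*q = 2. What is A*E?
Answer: 1000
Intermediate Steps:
q = 3/2 (q = 5/2 - ½*2 = 5/2 - 1 = 3/2 ≈ 1.5000)
u(j) = 1/(2*j)
N = -⅔ (N = ((½)/3)*(-4) = ((½)*(⅓))*(-4) = (⅙)*(-4) = -⅔ ≈ -0.66667)
E = -8 (E = (6*(-⅔))*2 = -4*2 = -8)
A = -125 (A = (-5)³ = -125)
A*E = -125*(-8) = 1000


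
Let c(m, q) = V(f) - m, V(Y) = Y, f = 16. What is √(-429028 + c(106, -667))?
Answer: I*√429118 ≈ 655.07*I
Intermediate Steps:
c(m, q) = 16 - m
√(-429028 + c(106, -667)) = √(-429028 + (16 - 1*106)) = √(-429028 + (16 - 106)) = √(-429028 - 90) = √(-429118) = I*√429118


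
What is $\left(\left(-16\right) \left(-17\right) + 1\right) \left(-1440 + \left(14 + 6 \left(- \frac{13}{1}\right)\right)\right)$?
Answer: $-410592$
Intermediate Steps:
$\left(\left(-16\right) \left(-17\right) + 1\right) \left(-1440 + \left(14 + 6 \left(- \frac{13}{1}\right)\right)\right) = \left(272 + 1\right) \left(-1440 + \left(14 + 6 \left(\left(-13\right) 1\right)\right)\right) = 273 \left(-1440 + \left(14 + 6 \left(-13\right)\right)\right) = 273 \left(-1440 + \left(14 - 78\right)\right) = 273 \left(-1440 - 64\right) = 273 \left(-1504\right) = -410592$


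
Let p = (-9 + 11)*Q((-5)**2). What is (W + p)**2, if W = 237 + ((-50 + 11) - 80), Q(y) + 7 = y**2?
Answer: 1833316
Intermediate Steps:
Q(y) = -7 + y**2
p = 1236 (p = (-9 + 11)*(-7 + ((-5)**2)**2) = 2*(-7 + 25**2) = 2*(-7 + 625) = 2*618 = 1236)
W = 118 (W = 237 + (-39 - 80) = 237 - 119 = 118)
(W + p)**2 = (118 + 1236)**2 = 1354**2 = 1833316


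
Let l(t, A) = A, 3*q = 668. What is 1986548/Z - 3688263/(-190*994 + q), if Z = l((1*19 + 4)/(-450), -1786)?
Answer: -552224819311/505359416 ≈ -1092.7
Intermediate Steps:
q = 668/3 (q = (⅓)*668 = 668/3 ≈ 222.67)
Z = -1786
1986548/Z - 3688263/(-190*994 + q) = 1986548/(-1786) - 3688263/(-190*994 + 668/3) = 1986548*(-1/1786) - 3688263/(-188860 + 668/3) = -993274/893 - 3688263/(-565912/3) = -993274/893 - 3688263*(-3/565912) = -993274/893 + 11064789/565912 = -552224819311/505359416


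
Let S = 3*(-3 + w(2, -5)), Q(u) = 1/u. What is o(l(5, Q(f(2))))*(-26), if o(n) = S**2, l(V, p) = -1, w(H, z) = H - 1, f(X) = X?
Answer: -936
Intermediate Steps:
w(H, z) = -1 + H
Q(u) = 1/u
S = -6 (S = 3*(-3 + (-1 + 2)) = 3*(-3 + 1) = 3*(-2) = -6)
o(n) = 36 (o(n) = (-6)**2 = 36)
o(l(5, Q(f(2))))*(-26) = 36*(-26) = -936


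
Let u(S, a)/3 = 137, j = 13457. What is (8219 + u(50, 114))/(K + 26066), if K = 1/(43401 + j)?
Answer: 490684540/1482060629 ≈ 0.33108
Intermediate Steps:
u(S, a) = 411 (u(S, a) = 3*137 = 411)
K = 1/56858 (K = 1/(43401 + 13457) = 1/56858 ≈ 1.7588e-5)
(8219 + u(50, 114))/(K + 26066) = (8219 + 411)/(1/56858 + 26066) = 8630/(1482060629/56858) = 8630*(56858/1482060629) = 490684540/1482060629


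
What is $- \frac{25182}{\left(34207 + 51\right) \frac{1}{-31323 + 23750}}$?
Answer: $\frac{95351643}{17129} \approx 5566.7$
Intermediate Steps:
$- \frac{25182}{\left(34207 + 51\right) \frac{1}{-31323 + 23750}} = - \frac{25182}{34258 \frac{1}{-7573}} = - \frac{25182}{34258 \left(- \frac{1}{7573}\right)} = - \frac{25182}{- \frac{34258}{7573}} = \left(-25182\right) \left(- \frac{7573}{34258}\right) = \frac{95351643}{17129}$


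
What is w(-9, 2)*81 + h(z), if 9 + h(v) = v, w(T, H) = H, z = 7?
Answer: 160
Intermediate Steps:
h(v) = -9 + v
w(-9, 2)*81 + h(z) = 2*81 + (-9 + 7) = 162 - 2 = 160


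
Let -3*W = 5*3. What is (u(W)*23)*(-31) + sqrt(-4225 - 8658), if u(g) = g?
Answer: 3565 + I*sqrt(12883) ≈ 3565.0 + 113.5*I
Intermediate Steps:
W = -5 (W = -5*3/3 = -1/3*15 = -5)
(u(W)*23)*(-31) + sqrt(-4225 - 8658) = -5*23*(-31) + sqrt(-4225 - 8658) = -115*(-31) + sqrt(-12883) = 3565 + I*sqrt(12883)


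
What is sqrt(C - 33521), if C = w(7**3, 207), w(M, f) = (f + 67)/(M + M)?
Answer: I*sqrt(80482962)/49 ≈ 183.09*I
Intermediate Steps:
w(M, f) = (67 + f)/(2*M) (w(M, f) = (67 + f)/((2*M)) = (67 + f)*(1/(2*M)) = (67 + f)/(2*M))
C = 137/343 (C = (67 + 207)/(2*(7**3)) = (1/2)*274/343 = (1/2)*(1/343)*274 = 137/343 ≈ 0.39942)
sqrt(C - 33521) = sqrt(137/343 - 33521) = sqrt(-11497566/343) = I*sqrt(80482962)/49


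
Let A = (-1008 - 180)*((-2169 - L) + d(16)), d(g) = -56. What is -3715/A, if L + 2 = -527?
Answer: -3715/2014848 ≈ -0.0018438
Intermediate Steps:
L = -529 (L = -2 - 527 = -529)
A = 2014848 (A = (-1008 - 180)*((-2169 - 1*(-529)) - 56) = -1188*((-2169 + 529) - 56) = -1188*(-1640 - 56) = -1188*(-1696) = 2014848)
-3715/A = -3715/2014848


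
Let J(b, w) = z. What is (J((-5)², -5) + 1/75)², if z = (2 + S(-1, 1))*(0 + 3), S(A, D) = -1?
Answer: 51076/5625 ≈ 9.0802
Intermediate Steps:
z = 3 (z = (2 - 1)*(0 + 3) = 1*3 = 3)
J(b, w) = 3
(J((-5)², -5) + 1/75)² = (3 + 1/75)² = (226/75)² = 51076/5625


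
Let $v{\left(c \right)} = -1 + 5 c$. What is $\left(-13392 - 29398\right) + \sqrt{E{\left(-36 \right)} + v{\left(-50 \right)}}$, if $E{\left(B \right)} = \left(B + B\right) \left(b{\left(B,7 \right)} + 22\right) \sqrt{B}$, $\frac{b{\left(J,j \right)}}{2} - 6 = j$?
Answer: $-42790 + \sqrt{-251 - 20736 i} \approx -42689.0 - 102.44 i$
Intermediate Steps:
$b{\left(J,j \right)} = 12 + 2 j$
$E{\left(B \right)} = 96 B^{\frac{3}{2}}$ ($E{\left(B \right)} = \left(B + B\right) \left(\left(12 + 2 \cdot 7\right) + 22\right) \sqrt{B} = 2 B \left(\left(12 + 14\right) + 22\right) \sqrt{B} = 2 B \left(26 + 22\right) \sqrt{B} = 2 B 48 \sqrt{B} = 96 B \sqrt{B} = 96 B^{\frac{3}{2}}$)
$\left(-13392 - 29398\right) + \sqrt{E{\left(-36 \right)} + v{\left(-50 \right)}} = \left(-13392 - 29398\right) + \sqrt{96 \left(-36\right)^{\frac{3}{2}} + \left(-1 + 5 \left(-50\right)\right)} = -42790 + \sqrt{96 \left(- 216 i\right) - 251} = -42790 + \sqrt{- 20736 i - 251} = -42790 + \sqrt{-251 - 20736 i}$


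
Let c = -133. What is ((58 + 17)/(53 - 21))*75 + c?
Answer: 1369/32 ≈ 42.781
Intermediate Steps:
((58 + 17)/(53 - 21))*75 + c = ((58 + 17)/(53 - 21))*75 - 133 = (75/32)*75 - 133 = 5625/32 - 133 = 1369/32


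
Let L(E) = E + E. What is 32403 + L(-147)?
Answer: 32109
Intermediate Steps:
L(E) = 2*E
32403 + L(-147) = 32403 + 2*(-147) = 32403 - 294 = 32109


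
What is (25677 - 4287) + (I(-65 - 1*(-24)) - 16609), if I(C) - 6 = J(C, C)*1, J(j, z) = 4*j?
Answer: 4623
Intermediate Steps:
I(C) = 6 + 4*C (I(C) = 6 + (4*C)*1 = 6 + 4*C)
(25677 - 4287) + (I(-65 - 1*(-24)) - 16609) = (25677 - 4287) + ((6 + 4*(-65 - 1*(-24))) - 16609) = 21390 + ((6 + 4*(-65 + 24)) - 16609) = 21390 + ((6 + 4*(-41)) - 16609) = 21390 + ((6 - 164) - 16609) = 21390 + (-158 - 16609) = 21390 - 16767 = 4623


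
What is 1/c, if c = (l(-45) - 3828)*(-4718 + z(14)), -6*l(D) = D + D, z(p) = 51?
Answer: 1/17795271 ≈ 5.6195e-8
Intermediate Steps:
l(D) = -D/3 (l(D) = -(D + D)/6 = -D/3)
c = 17795271 (c = (-⅓*(-45) - 3828)*(-4718 + 51) = (15 - 3828)*(-4667) = -3813*(-4667) = 17795271)
1/c = 1/17795271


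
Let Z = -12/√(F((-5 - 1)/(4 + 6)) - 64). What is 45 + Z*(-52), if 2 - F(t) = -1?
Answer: 45 - 624*I*√61/61 ≈ 45.0 - 79.895*I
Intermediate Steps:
F(t) = 3 (F(t) = 2 - 1*(-1) = 2 + 1 = 3)
Z = 12*I*√61/61 (Z = -12/√(3 - 64) = -12*(-I*√61/61) = -(-12)*I*√61/61 = 12*I*√61/61 ≈ 1.5364*I)
45 + Z*(-52) = 45 + (12*I*√61/61)*(-52) = 45 - 624*I*√61/61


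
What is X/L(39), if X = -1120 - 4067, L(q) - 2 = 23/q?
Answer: -202293/101 ≈ -2002.9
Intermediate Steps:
L(q) = 2 + 23/q
X = -5187
X/L(39) = -5187/(2 + 23/39) = -5187/101/39 = -5187*39/101 = -202293/101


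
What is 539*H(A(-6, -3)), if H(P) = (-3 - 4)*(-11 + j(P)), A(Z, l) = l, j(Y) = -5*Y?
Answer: -15092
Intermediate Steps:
H(P) = 77 + 35*P (H(P) = (-3 - 4)*(-11 - 5*P) = -7*(-11 - 5*P) = 77 + 35*P)
539*H(A(-6, -3)) = 539*(77 + 35*(-3)) = 539*(77 - 105) = 539*(-28) = -15092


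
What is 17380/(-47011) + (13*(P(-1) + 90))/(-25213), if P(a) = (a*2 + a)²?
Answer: -498705097/1185288343 ≈ -0.42075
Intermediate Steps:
P(a) = 9*a² (P(a) = (2*a + a)² = (3*a)² = 9*a²)
17380/(-47011) + (13*(P(-1) + 90))/(-25213) = 17380/(-47011) + (13*(9*(-1)² + 90))/(-25213) = 17380*(-1/47011) + (13*(9*1 + 90))*(-1/25213) = -17380/47011 + (13*(9 + 90))*(-1/25213) = -17380/47011 + (13*99)*(-1/25213) = -17380/47011 + 1287*(-1/25213) = -17380/47011 - 1287/25213 = -498705097/1185288343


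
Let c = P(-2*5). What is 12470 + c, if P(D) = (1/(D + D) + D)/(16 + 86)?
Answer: 8479533/680 ≈ 12470.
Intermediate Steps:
P(D) = D/102 + 1/(204*D) (P(D) = (1/(2*D) + D)/102 = (1/(2*D) + D)*(1/102) = (D + 1/(2*D))*(1/102) = D/102 + 1/(204*D))
c = -67/680 (c = (-2*5)/102 + 1/(204*((-2*5))) = (1/102)*(-10) + (1/204)/(-10) = -5/51 + (1/204)*(-⅒) = -5/51 - 1/2040 = -67/680 ≈ -0.098529)
12470 + c = 12470 - 67/680 = 8479533/680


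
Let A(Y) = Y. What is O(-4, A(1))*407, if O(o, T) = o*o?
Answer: 6512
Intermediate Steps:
O(o, T) = o²
O(-4, A(1))*407 = (-4)²*407 = 16*407 = 6512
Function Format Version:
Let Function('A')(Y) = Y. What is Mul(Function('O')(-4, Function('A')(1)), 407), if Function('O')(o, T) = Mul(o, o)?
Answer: 6512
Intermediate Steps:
Function('O')(o, T) = Pow(o, 2)
Mul(Function('O')(-4, Function('A')(1)), 407) = Mul(Pow(-4, 2), 407) = Mul(16, 407) = 6512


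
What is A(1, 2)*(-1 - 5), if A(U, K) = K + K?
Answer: -24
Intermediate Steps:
A(U, K) = 2*K
A(1, 2)*(-1 - 5) = (2*2)*(-1 - 5) = 4*(-6) = -24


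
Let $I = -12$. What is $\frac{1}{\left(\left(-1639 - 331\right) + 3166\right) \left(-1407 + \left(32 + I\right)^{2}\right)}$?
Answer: $- \frac{1}{1204372} \approx -8.3031 \cdot 10^{-7}$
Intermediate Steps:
$\frac{1}{\left(\left(-1639 - 331\right) + 3166\right) \left(-1407 + \left(32 + I\right)^{2}\right)} = \frac{1}{\left(\left(-1639 - 331\right) + 3166\right) \left(-1407 + \left(32 - 12\right)^{2}\right)} = \frac{1}{\left(\left(-1639 - 331\right) + 3166\right) \left(-1407 + 20^{2}\right)} = \frac{1}{\left(-1970 + 3166\right) \left(-1407 + 400\right)} = \frac{1}{1196 \left(-1007\right)} = \frac{1}{-1204372} = - \frac{1}{1204372}$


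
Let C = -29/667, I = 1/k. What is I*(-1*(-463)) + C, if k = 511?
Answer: 10138/11753 ≈ 0.86259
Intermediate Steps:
I = 1/511 ≈ 0.0019569
C = -1/23 (C = -29*1/667 = -1/23 ≈ -0.043478)
I*(-1*(-463)) + C = (-1*(-463))/511 - 1/23 = (1/511)*463 - 1/23 = 463/511 - 1/23 = 10138/11753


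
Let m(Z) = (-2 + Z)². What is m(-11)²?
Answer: 28561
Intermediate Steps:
m(-11)² = ((-2 - 11)²)² = ((-13)²)² = 169² = 28561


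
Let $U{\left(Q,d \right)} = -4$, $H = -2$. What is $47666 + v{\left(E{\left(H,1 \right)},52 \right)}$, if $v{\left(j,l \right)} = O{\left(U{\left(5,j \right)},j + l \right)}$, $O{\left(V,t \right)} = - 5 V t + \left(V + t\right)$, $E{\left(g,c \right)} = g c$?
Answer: $48712$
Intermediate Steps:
$E{\left(g,c \right)} = c g$
$O{\left(V,t \right)} = V + t - 5 V t$ ($O{\left(V,t \right)} = - 5 V t + \left(V + t\right) = V + t - 5 V t$)
$v{\left(j,l \right)} = -4 + 21 j + 21 l$ ($v{\left(j,l \right)} = -4 + \left(j + l\right) - - 20 \left(j + l\right) = -4 + \left(j + l\right) + \left(20 j + 20 l\right) = -4 + 21 j + 21 l$)
$47666 + v{\left(E{\left(H,1 \right)},52 \right)} = 47666 + \left(-4 + 21 \cdot 1 \left(-2\right) + 21 \cdot 52\right) = 47666 + \left(-4 + 21 \left(-2\right) + 1092\right) = 47666 - -1046 = 47666 + 1046 = 48712$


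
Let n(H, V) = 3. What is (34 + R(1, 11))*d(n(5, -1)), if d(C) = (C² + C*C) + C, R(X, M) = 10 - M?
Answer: 693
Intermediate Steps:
d(C) = C + 2*C² (d(C) = (C² + C²) + C = 2*C² + C = C + 2*C²)
(34 + R(1, 11))*d(n(5, -1)) = (34 + (10 - 1*11))*(3*(1 + 2*3)) = (34 + (10 - 11))*(3*(1 + 6)) = (34 - 1)*(3*7) = 33*21 = 693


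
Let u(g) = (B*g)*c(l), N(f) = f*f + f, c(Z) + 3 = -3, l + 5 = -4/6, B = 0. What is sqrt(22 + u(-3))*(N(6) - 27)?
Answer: 15*sqrt(22) ≈ 70.356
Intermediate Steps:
l = -17/3 (l = -5 - 4/6 = -5 - 4*1/6 = -5 - 2/3 = -17/3 ≈ -5.6667)
c(Z) = -6 (c(Z) = -3 - 3 = -6)
N(f) = f + f**2 (N(f) = f**2 + f = f + f**2)
u(g) = 0 (u(g) = (0*g)*(-6) = 0*(-6) = 0)
sqrt(22 + u(-3))*(N(6) - 27) = sqrt(22 + 0)*(6*(1 + 6) - 27) = sqrt(22)*(6*7 - 27) = sqrt(22)*(42 - 27) = sqrt(22)*15 = 15*sqrt(22)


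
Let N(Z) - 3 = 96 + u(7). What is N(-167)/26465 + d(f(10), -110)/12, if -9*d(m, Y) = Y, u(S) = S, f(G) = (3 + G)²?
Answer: 1461299/1429110 ≈ 1.0225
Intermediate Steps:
d(m, Y) = -Y/9
N(Z) = 106 (N(Z) = 3 + (96 + 7) = 3 + 103 = 106)
N(-167)/26465 + d(f(10), -110)/12 = 106/26465 - ⅑*(-110)/12 = 106*(1/26465) + (110/9)*(1/12) = 106/26465 + 55/54 = 1461299/1429110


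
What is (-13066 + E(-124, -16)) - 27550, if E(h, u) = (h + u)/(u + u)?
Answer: -324893/8 ≈ -40612.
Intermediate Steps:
E(h, u) = (h + u)/(2*u) (E(h, u) = (h + u)/((2*u)) = (h + u)*(1/(2*u)) = (h + u)/(2*u))
(-13066 + E(-124, -16)) - 27550 = (-13066 + (1/2)*(-124 - 16)/(-16)) - 27550 = (-13066 + (1/2)*(-1/16)*(-140)) - 27550 = (-13066 + 35/8) - 27550 = -104493/8 - 27550 = -324893/8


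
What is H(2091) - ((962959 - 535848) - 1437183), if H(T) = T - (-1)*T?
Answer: 1014254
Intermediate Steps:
H(T) = 2*T (H(T) = T + T = 2*T)
H(2091) - ((962959 - 535848) - 1437183) = 2*2091 - ((962959 - 535848) - 1437183) = 4182 - (427111 - 1437183) = 4182 - 1*(-1010072) = 4182 + 1010072 = 1014254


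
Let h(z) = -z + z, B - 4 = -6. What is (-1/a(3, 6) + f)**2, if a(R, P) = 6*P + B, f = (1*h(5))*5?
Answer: 1/1156 ≈ 0.00086505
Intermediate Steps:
B = -2 (B = 4 - 6 = -2)
h(z) = 0
f = 0 (f = (1*0)*5 = 0*5 = 0)
a(R, P) = -2 + 6*P (a(R, P) = 6*P - 2 = -2 + 6*P)
(-1/a(3, 6) + f)**2 = (-1/(-2 + 6*6) + 0)**2 = (-1/(-2 + 36) + 0)**2 = (-1/34 + 0)**2 = (-1/34)**2 = 1/1156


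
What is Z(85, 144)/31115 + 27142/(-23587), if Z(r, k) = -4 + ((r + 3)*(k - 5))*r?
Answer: 23679257962/733909505 ≈ 32.265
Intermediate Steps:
Z(r, k) = -4 + r*(-5 + k)*(3 + r) (Z(r, k) = -4 + ((3 + r)*(-5 + k))*r = -4 + ((-5 + k)*(3 + r))*r = -4 + r*(-5 + k)*(3 + r))
Z(85, 144)/31115 + 27142/(-23587) = (-4 - 15*85 - 5*85**2 + 144*85**2 + 3*144*85)/31115 + 27142/(-23587) = (-4 - 1275 - 5*7225 + 144*7225 + 36720)*(1/31115) + 27142*(-1/23587) = (-4 - 1275 - 36125 + 1040400 + 36720)*(1/31115) - 27142/23587 = 1039716*(1/31115) - 27142/23587 = 1039716/31115 - 27142/23587 = 23679257962/733909505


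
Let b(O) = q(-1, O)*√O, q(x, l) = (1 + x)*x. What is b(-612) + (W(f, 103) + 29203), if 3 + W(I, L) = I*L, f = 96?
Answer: 39088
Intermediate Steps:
q(x, l) = x*(1 + x)
W(I, L) = -3 + I*L
b(O) = 0 (b(O) = (-(1 - 1))*√O = (-1*0)*√O = 0*√O = 0)
b(-612) + (W(f, 103) + 29203) = 0 + ((-3 + 96*103) + 29203) = 0 + ((-3 + 9888) + 29203) = 0 + (9885 + 29203) = 0 + 39088 = 39088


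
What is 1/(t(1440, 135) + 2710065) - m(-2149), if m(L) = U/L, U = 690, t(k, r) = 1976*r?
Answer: 2054011399/6397196925 ≈ 0.32108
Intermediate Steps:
m(L) = 690/L
1/(t(1440, 135) + 2710065) - m(-2149) = 1/(1976*135 + 2710065) - 690/(-2149) = 1/(266760 + 2710065) - 690*(-1)/2149 = 1/2976825 - 1*(-690/2149) = 1/2976825 + 690/2149 = 2054011399/6397196925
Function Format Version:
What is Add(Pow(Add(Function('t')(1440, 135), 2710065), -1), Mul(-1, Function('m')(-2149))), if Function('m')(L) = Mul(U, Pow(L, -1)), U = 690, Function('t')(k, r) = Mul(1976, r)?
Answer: Rational(2054011399, 6397196925) ≈ 0.32108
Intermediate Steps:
Function('m')(L) = Mul(690, Pow(L, -1))
Add(Pow(Add(Function('t')(1440, 135), 2710065), -1), Mul(-1, Function('m')(-2149))) = Add(Pow(Add(Mul(1976, 135), 2710065), -1), Mul(-1, Mul(690, Pow(-2149, -1)))) = Add(Pow(Add(266760, 2710065), -1), Mul(-1, Mul(690, Rational(-1, 2149)))) = Add(Pow(2976825, -1), Mul(-1, Rational(-690, 2149))) = Add(Rational(1, 2976825), Rational(690, 2149)) = Rational(2054011399, 6397196925)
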